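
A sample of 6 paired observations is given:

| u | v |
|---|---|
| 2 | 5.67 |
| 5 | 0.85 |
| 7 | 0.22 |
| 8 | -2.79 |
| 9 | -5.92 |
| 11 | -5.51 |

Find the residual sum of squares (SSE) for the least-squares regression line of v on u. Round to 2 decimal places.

7.75

n = 6, Σx = 42, Σy = -7.48, Σxy = -119.08, Σx² = 344, Σy² = 106.1104
Sxx = Σx² − (Σx)²/n = 344 − 294 = 50
Sxy = Σxy − (Σx)(Σy)/n = -119.08 − (-52.36) = -66.72
Syy = Σy² − (Σy)²/n = 106.1104 − 9.325067 = 96.785333
b = Sxy/Sxx = -66.72/50 = -1.3344
SSE = Syy − b·Sxy = 96.785333 − (-1.3344)·(-66.72) = 7.754165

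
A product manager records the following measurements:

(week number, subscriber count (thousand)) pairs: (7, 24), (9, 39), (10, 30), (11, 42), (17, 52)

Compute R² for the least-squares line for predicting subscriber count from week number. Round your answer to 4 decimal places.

n = 5, Σx = 54, Σy = 187, Σxy = 2165, Σx² = 640, Σy² = 7465
Sxx = Σx² − (Σx)²/n = 640 − 583.2 = 56.8
Sxy = Σxy − (Σx)(Σy)/n = 2165 − 2019.6 = 145.4
Syy = Σy² − (Σy)²/n = 7465 − 6993.8 = 471.2
R² = Sxy²/(Sxx·Syy) = (145.4)²/(56.8·471.2) = 0.789906

0.7899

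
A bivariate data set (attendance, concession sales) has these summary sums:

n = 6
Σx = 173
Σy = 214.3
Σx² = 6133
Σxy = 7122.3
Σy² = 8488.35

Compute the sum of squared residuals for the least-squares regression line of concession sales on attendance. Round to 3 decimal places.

56.997

Sxx = Σx² − (Σx)²/n = 6133 − 4988.166667 = 1144.833333
Sxy = Σxy − (Σx)(Σy)/n = 7122.3 − 6178.983333 = 943.316667
Syy = Σy² − (Σy)²/n = 8488.35 − 7654.081667 = 834.268333
b = Sxy/Sxx = 943.316667/1144.833333 = 0.823977
SSE = Syy − b·Sxy = 834.268333 − 0.823977·943.316667 = 56.996823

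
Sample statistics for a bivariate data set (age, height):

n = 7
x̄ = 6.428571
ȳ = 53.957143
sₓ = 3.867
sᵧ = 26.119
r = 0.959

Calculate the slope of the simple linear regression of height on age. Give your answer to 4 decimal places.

6.4774

b = r · sᵧ/sₓ = 0.959 · 26.119/3.867 = 6.477404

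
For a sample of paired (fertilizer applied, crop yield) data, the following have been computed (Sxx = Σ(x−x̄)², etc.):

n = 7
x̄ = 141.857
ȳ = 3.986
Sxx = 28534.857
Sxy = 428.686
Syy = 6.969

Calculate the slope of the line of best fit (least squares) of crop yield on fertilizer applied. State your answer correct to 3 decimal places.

0.015

b = Sxy/Sxx = 428.686/28534.857 = 0.015023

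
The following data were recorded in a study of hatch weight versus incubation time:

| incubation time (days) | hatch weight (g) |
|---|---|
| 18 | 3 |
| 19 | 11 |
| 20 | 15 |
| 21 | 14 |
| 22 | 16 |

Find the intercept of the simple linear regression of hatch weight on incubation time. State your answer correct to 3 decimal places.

n = 5, Σx = 100, Σy = 59, Σxy = 1209, Σx² = 2010
Sxx = Σx² − (Σx)²/n = 2010 − 2000 = 10
Sxy = Σxy − (Σx)(Σy)/n = 1209 − 1180 = 29
b = Sxy/Sxx = 29/10 = 2.9
a = ȳ − b·x̄ = 11.8 − 2.9·20 = -46.2

-46.200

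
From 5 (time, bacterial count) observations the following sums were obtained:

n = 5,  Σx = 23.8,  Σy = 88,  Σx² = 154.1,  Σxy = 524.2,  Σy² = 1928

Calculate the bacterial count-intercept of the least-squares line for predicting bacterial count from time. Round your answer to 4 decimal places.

5.3163

Sxx = Σx² − (Σx)²/n = 154.1 − 113.288 = 40.812
Sxy = Σxy − (Σx)(Σy)/n = 524.2 − 418.88 = 105.32
b = Sxy/Sxx = 105.32/40.812 = 2.580614
a = ȳ − b·x̄ = 17.6 − 2.580614·4.76 = 5.316280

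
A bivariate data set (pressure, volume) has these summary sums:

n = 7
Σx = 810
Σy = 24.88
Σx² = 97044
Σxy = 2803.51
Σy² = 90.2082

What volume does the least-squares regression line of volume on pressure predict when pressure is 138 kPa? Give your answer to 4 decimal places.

Sxx = Σx² − (Σx)²/n = 97044 − 93728.571429 = 3315.428571
Sxy = Σxy − (Σx)(Σy)/n = 2803.51 − 2878.971429 = -75.461429
b = Sxy/Sxx = -75.461429/3315.428571 = -0.022761
a = ȳ − b·x̄ = 3.554286 − (-0.022761)·115.714286 = 6.188022
ŷ(138) = a + b·138 = 6.188022 + (-0.022761)·138 = 3.047048

3.0470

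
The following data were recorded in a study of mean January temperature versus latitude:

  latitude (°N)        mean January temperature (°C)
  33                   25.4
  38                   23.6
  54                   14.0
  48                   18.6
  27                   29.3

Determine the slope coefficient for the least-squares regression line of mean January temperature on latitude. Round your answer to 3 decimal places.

-0.542

n = 5, Σx = 200, Σy = 110.9, Σxy = 4174.9, Σx² = 8482
Sxx = Σx² − (Σx)²/n = 8482 − 8000 = 482
Sxy = Σxy − (Σx)(Σy)/n = 4174.9 − 4436 = -261.1
b = Sxy/Sxx = -261.1/482 = -0.541701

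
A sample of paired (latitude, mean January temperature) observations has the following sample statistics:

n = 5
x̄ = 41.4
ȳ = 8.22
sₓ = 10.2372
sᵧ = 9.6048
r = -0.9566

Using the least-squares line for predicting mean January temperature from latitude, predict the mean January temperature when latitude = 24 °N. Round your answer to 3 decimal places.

23.837

b = r · sᵧ/sₓ = -0.9566 · 9.6048/10.2372 = -0.897506
a = ȳ − b·x̄ = 8.22 − (-0.897506)·41.4 = 45.376762
ŷ(24) = a + b·24 = 45.376762 + (-0.897506)·24 = 23.836610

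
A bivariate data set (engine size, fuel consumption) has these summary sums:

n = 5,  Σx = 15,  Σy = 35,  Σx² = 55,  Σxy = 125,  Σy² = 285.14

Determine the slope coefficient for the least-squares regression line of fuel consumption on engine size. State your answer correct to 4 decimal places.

2.0000

Sxx = Σx² − (Σx)²/n = 55 − 45 = 10
Sxy = Σxy − (Σx)(Σy)/n = 125 − 105 = 20
b = Sxy/Sxx = 20/10 = 2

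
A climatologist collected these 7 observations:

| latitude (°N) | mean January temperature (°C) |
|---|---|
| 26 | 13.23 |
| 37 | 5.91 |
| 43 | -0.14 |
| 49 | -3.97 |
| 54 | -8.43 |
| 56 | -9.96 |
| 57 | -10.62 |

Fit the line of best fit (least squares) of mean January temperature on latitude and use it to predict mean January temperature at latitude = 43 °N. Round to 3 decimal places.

n = 7, Σx = 322, Σy = -13.98, Σxy = -1256.22, Σx² = 15596
Sxx = Σx² − (Σx)²/n = 15596 − 14812 = 784
Sxy = Σxy − (Σx)(Σy)/n = -1256.22 − (-643.08) = -613.14
b = Sxy/Sxx = -613.14/784 = -0.782066
a = ȳ − b·x̄ = -1.997143 − (-0.782066)·46 = 33.977908
ŷ(43) = a + b·43 = 33.977908 + (-0.782066)·43 = 0.349056

0.349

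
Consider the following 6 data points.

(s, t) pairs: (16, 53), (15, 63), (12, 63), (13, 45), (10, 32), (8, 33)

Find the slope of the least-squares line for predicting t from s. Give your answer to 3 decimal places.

3.390

n = 6, Σx = 74, Σy = 289, Σxy = 3718, Σx² = 958
Sxx = Σx² − (Σx)²/n = 958 − 912.666667 = 45.333333
Sxy = Σxy − (Σx)(Σy)/n = 3718 − 3564.333333 = 153.666667
b = Sxy/Sxx = 153.666667/45.333333 = 3.389706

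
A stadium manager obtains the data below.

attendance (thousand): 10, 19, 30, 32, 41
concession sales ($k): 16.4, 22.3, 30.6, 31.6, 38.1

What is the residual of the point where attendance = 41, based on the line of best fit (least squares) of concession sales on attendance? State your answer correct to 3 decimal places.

0.016

n = 5, Σx = 132, Σy = 139, Σxy = 4079, Σx² = 4066
Sxx = Σx² − (Σx)²/n = 4066 − 3484.8 = 581.2
Sxy = Σxy − (Σx)(Σy)/n = 4079 − 3669.6 = 409.4
b = Sxy/Sxx = 409.4/581.2 = 0.704405
a = ȳ − b·x̄ = 27.8 − 0.704405·26.4 = 9.203716
ŷ(41) = 9.203716 + 0.704405·41 = 38.084308
residual = y − ŷ = 38.1 − 38.084308 = 0.015692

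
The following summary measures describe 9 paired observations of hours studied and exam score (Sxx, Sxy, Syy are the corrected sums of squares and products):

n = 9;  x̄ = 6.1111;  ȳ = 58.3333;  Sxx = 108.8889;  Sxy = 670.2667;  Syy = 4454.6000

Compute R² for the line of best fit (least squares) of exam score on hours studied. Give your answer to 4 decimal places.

0.9262

R² = Sxy²/(Sxx·Syy) = (670.2667)²/(108.8889·4454.6) = 0.926196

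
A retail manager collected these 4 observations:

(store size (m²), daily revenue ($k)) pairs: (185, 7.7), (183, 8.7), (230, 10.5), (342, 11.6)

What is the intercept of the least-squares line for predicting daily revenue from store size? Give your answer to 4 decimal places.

4.6750

n = 4, Σx = 940, Σy = 38.5, Σxy = 9398.8, Σx² = 237578
Sxx = Σx² − (Σx)²/n = 237578 − 220900 = 16678
Sxy = Σxy − (Σx)(Σy)/n = 9398.8 − 9047.5 = 351.3
b = Sxy/Sxx = 351.3/16678 = 0.021064
a = ȳ − b·x̄ = 9.625 − 0.021064·235 = 4.675036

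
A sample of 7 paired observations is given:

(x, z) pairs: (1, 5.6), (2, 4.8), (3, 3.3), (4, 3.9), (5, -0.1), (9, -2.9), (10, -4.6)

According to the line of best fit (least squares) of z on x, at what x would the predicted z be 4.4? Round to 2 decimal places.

n = 7, Σx = 34, Σy = 10, Σxy = -31.9, Σx² = 236
Sxx = Σx² − (Σx)²/n = 236 − 165.142857 = 70.857143
Sxy = Σxy − (Σx)(Σy)/n = -31.9 − 48.571429 = -80.471429
b = Sxy/Sxx = -80.471429/70.857143 = -1.135685
a = ȳ − b·x̄ = 1.428571 − (-1.135685)·4.857143 = 6.944758
Set a + b·x = 4.4: x = (4.4 − 6.944758) / (-1.135685) = 2.240724

2.24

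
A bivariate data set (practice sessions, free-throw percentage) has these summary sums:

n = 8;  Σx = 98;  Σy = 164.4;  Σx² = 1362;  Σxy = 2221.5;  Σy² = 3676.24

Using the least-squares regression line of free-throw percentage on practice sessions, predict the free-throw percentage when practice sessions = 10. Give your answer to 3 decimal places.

17.658

Sxx = Σx² − (Σx)²/n = 1362 − 1200.5 = 161.5
Sxy = Σxy − (Σx)(Σy)/n = 2221.5 − 2013.9 = 207.6
b = Sxy/Sxx = 207.6/161.5 = 1.285449
a = ȳ − b·x̄ = 20.55 − 1.285449·12.25 = 4.803251
ŷ(10) = a + b·10 = 4.803251 + 1.285449·10 = 17.657740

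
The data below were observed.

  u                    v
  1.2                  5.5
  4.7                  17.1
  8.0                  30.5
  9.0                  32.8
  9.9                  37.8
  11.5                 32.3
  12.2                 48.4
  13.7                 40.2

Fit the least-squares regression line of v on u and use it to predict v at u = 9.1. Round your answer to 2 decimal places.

n = 8, Σx = 70.2, Σy = 244.6, Σxy = 2513.06, Σx² = 735.32
Sxx = Σx² − (Σx)²/n = 735.32 − 616.005 = 119.315
Sxy = Σxy − (Σx)(Σy)/n = 2513.06 − 2146.365 = 366.695
b = Sxy/Sxx = 366.695/119.315 = 3.073335
a = ȳ − b·x̄ = 30.575 − 3.073335·8.775 = 3.606483
ŷ(9.1) = a + b·9.1 = 3.606483 + 3.073335·9.1 = 31.573834

31.57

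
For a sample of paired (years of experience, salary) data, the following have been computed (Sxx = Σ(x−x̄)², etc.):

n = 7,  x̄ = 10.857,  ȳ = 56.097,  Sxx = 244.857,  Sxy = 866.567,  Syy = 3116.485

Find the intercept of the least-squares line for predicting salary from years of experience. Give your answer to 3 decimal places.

b = Sxy/Sxx = 866.567/244.857 = 3.539074
a = ȳ − b·x̄ = 56.097 − 3.539074·10.857 = 17.673275

17.673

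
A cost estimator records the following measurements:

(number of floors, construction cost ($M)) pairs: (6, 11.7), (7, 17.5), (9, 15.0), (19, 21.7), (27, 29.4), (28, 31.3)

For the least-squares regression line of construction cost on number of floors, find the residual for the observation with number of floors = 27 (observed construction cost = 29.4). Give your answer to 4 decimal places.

-0.0940

n = 6, Σx = 96, Σy = 126.6, Σxy = 2410.2, Σx² = 2040
Sxx = Σx² − (Σx)²/n = 2040 − 1536 = 504
Sxy = Σxy − (Σx)(Σy)/n = 2410.2 − 2025.6 = 384.6
b = Sxy/Sxx = 384.6/504 = 0.763095
a = ȳ − b·x̄ = 21.1 − 0.763095·16 = 8.890476
ŷ(27) = 8.890476 + 0.763095·27 = 29.494048
residual = y − ŷ = 29.4 − 29.494048 = -0.094048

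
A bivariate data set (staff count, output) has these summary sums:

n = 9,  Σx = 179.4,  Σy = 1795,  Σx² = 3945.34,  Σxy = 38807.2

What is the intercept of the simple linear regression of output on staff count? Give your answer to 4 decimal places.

36.0663

Sxx = Σx² − (Σx)²/n = 3945.34 − 3576.04 = 369.3
Sxy = Σxy − (Σx)(Σy)/n = 38807.2 − 35780.333333 = 3026.866667
b = Sxy/Sxx = 3026.866667/369.3 = 8.196227
a = ȳ − b·x̄ = 199.444444 − 8.196227·19.933333 = 36.066318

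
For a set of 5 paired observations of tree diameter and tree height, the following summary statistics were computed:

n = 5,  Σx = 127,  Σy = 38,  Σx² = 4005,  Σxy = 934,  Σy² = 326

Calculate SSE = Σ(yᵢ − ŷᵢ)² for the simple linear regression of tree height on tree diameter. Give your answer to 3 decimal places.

35.951

Sxx = Σx² − (Σx)²/n = 4005 − 3225.8 = 779.2
Sxy = Σxy − (Σx)(Σy)/n = 934 − 965.2 = -31.2
Syy = Σy² − (Σy)²/n = 326 − 288.8 = 37.2
b = Sxy/Sxx = -31.2/779.2 = -0.040041
SSE = Syy − b·Sxy = 37.2 − (-0.040041)·(-31.2) = 35.950719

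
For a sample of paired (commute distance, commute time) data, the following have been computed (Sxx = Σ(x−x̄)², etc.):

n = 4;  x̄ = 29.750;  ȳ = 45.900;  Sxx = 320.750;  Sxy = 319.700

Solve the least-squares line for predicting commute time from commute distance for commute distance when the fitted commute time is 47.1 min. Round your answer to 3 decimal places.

30.954

b = Sxy/Sxx = 319.7/320.75 = 0.996726
a = ȳ − b·x̄ = 45.9 − 0.996726·29.75 = 16.247389
Set a + b·x = 47.1: x = (47.1 − 16.247389) / 0.996726 = 30.953941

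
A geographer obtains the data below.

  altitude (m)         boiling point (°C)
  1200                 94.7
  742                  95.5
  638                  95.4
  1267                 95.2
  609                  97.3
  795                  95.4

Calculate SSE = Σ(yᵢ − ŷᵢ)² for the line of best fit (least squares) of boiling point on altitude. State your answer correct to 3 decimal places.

n = 6, Σx = 5251, Σy = 573.5, Σxy = 501083.3, Σx² = 5005803, Σy² = 54820.99
Sxx = Σx² − (Σx)²/n = 5005803 − 4595500.166667 = 410302.833333
Sxy = Σxy − (Σx)(Σy)/n = 501083.3 − 501908.083333 = -824.783333
Syy = Σy² − (Σy)²/n = 54820.99 − 54817.041667 = 3.948333
b = Sxy/Sxx = -824.783333/410302.833333 = -0.002010
SSE = Syy − b·Sxy = 3.948333 − (-0.002010)·(-824.783333) = 2.290369

2.290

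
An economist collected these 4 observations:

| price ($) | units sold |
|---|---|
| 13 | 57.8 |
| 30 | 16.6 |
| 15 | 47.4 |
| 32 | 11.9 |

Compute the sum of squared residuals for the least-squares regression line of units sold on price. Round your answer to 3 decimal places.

n = 4, Σx = 90, Σy = 133.7, Σxy = 2341.2, Σx² = 2318, Σy² = 6004.77
Sxx = Σx² − (Σx)²/n = 2318 − 2025 = 293
Sxy = Σxy − (Σx)(Σy)/n = 2341.2 − 3008.25 = -667.05
Syy = Σy² − (Σy)²/n = 6004.77 − 4468.9225 = 1535.8475
b = Sxy/Sxx = -667.05/293 = -2.276621
SSE = Syy − b·Sxy = 1535.8475 − (-2.276621)·(-667.05) = 17.227355

17.227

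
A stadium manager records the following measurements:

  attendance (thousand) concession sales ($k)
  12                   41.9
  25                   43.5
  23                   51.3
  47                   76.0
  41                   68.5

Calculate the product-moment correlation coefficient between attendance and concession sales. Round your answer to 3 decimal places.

0.953

n = 5, Σx = 148, Σy = 281.2, Σxy = 9150.7, Σx² = 5188, Σy² = 16747.8
Sxx = Σx² − (Σx)²/n = 5188 − 4380.8 = 807.2
Sxy = Σxy − (Σx)(Σy)/n = 9150.7 − 8323.52 = 827.18
Syy = Σy² − (Σy)²/n = 16747.8 − 15814.688 = 933.112
r = Sxy/√(Sxx·Syy) = 827.18/√(753208.0064) = 827.18/867.875571 = 0.953109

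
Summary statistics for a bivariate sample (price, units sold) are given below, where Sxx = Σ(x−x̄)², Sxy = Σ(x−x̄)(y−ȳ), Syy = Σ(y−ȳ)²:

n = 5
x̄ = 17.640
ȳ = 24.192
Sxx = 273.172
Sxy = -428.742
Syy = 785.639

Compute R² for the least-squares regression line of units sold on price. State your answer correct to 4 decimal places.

0.8565

R² = Sxy²/(Sxx·Syy) = (-428.742)²/(273.172·785.639) = 0.856511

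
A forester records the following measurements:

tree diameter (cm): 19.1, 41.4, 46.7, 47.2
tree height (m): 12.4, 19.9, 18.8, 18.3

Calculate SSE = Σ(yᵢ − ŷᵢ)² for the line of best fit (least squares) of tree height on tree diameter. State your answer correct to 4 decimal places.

5.0671

n = 4, Σx = 154.4, Σy = 69.4, Σxy = 2802.42, Σx² = 6487.5, Σy² = 1238.1
Sxx = Σx² − (Σx)²/n = 6487.5 − 5959.84 = 527.66
Sxy = Σxy − (Σx)(Σy)/n = 2802.42 − 2678.84 = 123.58
Syy = Σy² − (Σy)²/n = 1238.1 − 1204.09 = 34.01
b = Sxy/Sxx = 123.58/527.66 = 0.234204
SSE = Syy − b·Sxy = 34.01 − 0.234204·123.58 = 5.067089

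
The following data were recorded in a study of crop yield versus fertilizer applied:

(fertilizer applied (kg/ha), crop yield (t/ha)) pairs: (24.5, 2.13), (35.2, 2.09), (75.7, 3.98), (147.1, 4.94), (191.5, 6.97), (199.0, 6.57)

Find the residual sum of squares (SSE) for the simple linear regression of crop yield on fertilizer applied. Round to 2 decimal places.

0.74

n = 6, Σx = 673, Σy = 26.68, Σxy = 3795.898, Σx² = 105481.44, Σy² = 140.8948
Sxx = Σx² − (Σx)²/n = 105481.44 − 75488.166667 = 29993.273333
Sxy = Σxy − (Σx)(Σy)/n = 3795.898 − 2992.606667 = 803.291333
Syy = Σy² − (Σy)²/n = 140.8948 − 118.637067 = 22.257733
b = Sxy/Sxx = 803.291333/29993.273333 = 0.026782
SSE = Syy − b·Sxy = 22.257733 − 0.026782·803.291333 = 0.743677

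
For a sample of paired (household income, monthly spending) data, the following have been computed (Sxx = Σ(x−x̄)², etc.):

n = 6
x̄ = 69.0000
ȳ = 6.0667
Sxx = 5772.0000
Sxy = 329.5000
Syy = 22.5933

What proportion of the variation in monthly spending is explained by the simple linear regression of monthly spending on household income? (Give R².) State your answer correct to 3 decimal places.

R² = Sxy²/(Sxx·Syy) = (329.5)²/(5772·22.5933) = 0.832539

0.833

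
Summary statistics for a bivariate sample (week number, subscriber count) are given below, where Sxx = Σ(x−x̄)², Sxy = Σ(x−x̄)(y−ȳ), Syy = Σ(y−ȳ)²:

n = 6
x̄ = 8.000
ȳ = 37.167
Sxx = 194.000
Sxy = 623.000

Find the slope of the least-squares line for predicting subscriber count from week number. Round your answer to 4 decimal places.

3.2113

b = Sxy/Sxx = 623/194 = 3.211340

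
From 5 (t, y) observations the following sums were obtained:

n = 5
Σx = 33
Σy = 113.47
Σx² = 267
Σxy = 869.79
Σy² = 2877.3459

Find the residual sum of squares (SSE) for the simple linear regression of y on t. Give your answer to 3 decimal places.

5.227

Sxx = Σx² − (Σx)²/n = 267 − 217.8 = 49.2
Sxy = Σxy − (Σx)(Σy)/n = 869.79 − 748.902 = 120.888
Syy = Σy² − (Σy)²/n = 2877.3459 − 2575.08818 = 302.25772
b = Sxy/Sxx = 120.888/49.2 = 2.457073
SSE = Syy − b·Sxy = 302.25772 − 2.457073·120.888 = 5.227059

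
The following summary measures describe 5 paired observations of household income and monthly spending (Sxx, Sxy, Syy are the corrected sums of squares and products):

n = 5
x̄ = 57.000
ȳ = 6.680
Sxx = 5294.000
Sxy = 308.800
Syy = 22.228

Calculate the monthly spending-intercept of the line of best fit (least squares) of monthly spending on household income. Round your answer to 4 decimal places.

b = Sxy/Sxx = 308.8/5294 = 0.058330
a = ȳ − b·x̄ = 6.68 − 0.058330·57 = 3.355179

3.3552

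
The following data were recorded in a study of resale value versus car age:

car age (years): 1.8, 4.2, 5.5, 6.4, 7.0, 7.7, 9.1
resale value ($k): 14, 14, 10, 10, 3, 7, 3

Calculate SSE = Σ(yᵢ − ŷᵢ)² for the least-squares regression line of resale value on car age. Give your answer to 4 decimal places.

30.0779

n = 7, Σx = 41.7, Σy = 61, Σxy = 305.2, Σx² = 283.19, Σy² = 659
Sxx = Σx² − (Σx)²/n = 283.19 − 248.412857 = 34.777143
Sxy = Σxy − (Σx)(Σy)/n = 305.2 − 363.385714 = -58.185714
Syy = Σy² − (Σy)²/n = 659 − 531.571429 = 127.428571
b = Sxy/Sxx = -58.185714/34.777143 = -1.673102
SSE = Syy − b·Sxy = 127.428571 − (-1.673102)·(-58.185714) = 30.077925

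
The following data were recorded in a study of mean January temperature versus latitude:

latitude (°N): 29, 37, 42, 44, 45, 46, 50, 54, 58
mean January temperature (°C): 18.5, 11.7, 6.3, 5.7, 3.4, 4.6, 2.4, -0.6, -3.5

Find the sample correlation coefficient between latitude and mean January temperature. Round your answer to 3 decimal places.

n = 9, Σx = 405, Σy = 48.5, Σxy = 1734, Σx² = 18831, Σy² = 602.41
Sxx = Σx² − (Σx)²/n = 18831 − 18225 = 606
Sxy = Σxy − (Σx)(Σy)/n = 1734 − 2182.5 = -448.5
Syy = Σy² − (Σy)²/n = 602.41 − 261.361111 = 341.048889
r = Sxy/√(Sxx·Syy) = -448.5/√(206675.626667) = -448.5/454.615911 = -0.986547

-0.987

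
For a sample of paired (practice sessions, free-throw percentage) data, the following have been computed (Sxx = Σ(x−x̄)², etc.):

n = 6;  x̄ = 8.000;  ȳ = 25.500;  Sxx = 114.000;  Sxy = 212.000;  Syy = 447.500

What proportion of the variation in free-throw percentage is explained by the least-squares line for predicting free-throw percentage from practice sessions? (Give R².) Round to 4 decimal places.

R² = Sxy²/(Sxx·Syy) = (212)²/(114·447.5) = 0.880996

0.8810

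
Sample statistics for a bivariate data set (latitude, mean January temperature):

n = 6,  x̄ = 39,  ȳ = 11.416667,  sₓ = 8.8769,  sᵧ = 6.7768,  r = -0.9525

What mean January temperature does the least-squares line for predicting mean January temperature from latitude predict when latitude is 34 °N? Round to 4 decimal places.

15.0525

b = r · sᵧ/sₓ = -0.9525 · 6.7768/8.8769 = -0.727157
a = ȳ − b·x̄ = 11.416667 − (-0.727157)·39 = 39.775799
ŷ(34) = a + b·34 = 39.775799 + (-0.727157)·34 = 15.052453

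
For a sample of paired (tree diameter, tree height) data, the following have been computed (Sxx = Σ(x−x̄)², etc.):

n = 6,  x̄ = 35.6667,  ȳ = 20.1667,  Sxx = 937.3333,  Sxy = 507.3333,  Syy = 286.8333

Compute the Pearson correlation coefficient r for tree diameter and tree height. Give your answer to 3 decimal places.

r = Sxy/√(Sxx·Syy) = 507.3333/√(268858.403639) = 507.3333/518.515577 = 0.978434

0.978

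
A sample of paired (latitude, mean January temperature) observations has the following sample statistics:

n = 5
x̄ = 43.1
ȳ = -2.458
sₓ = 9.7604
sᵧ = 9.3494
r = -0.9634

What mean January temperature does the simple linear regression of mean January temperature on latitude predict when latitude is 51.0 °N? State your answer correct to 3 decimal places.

-9.748

b = r · sᵧ/sₓ = -0.9634 · 9.3494/9.7604 = -0.922832
a = ȳ − b·x̄ = -2.458 − (-0.922832)·43.1 = 37.316070
ŷ(51.0) = a + b·51.0 = 37.316070 + (-0.922832)·51 = -9.748375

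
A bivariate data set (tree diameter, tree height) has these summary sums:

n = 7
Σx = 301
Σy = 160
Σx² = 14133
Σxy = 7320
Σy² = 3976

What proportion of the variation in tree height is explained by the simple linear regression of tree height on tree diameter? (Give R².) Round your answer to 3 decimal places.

Sxx = Σx² − (Σx)²/n = 14133 − 12943 = 1190
Sxy = Σxy − (Σx)(Σy)/n = 7320 − 6880 = 440
Syy = Σy² − (Σy)²/n = 3976 − 3657.142857 = 318.857143
R² = Sxy²/(Sxx·Syy) = (440)²/(1190·318.857143) = 0.510226

0.510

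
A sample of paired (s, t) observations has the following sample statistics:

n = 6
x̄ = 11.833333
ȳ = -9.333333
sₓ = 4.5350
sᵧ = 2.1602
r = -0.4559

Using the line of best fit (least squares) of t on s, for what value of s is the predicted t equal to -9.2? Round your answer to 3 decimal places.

b = r · sᵧ/sₓ = -0.4559 · 2.1602/4.535 = -0.217163
a = ȳ − b·x̄ = -9.333333 − (-0.217163)·11.833333 = -6.763568
Set a + b·x = -9.2: x = (-9.2 − (-6.763568)) / (-0.217163) = 11.219357

11.219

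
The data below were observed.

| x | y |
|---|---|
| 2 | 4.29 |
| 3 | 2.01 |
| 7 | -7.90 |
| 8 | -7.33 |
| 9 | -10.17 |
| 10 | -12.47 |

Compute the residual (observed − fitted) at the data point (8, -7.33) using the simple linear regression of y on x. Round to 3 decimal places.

n = 6, Σx = 39, Σy = -31.57, Σxy = -315.56, Σx² = 307
Sxx = Σx² − (Σx)²/n = 307 − 253.5 = 53.5
Sxy = Σxy − (Σx)(Σy)/n = -315.56 − (-205.205) = -110.355
b = Sxy/Sxx = -110.355/53.5 = -2.062710
a = ȳ − b·x̄ = -5.261667 − (-2.062710)·6.5 = 8.145950
ŷ(8) = 8.145950 + (-2.062710)·8 = -8.355732
residual = y − ŷ = -7.33 − (-8.355732) = 1.025732

1.026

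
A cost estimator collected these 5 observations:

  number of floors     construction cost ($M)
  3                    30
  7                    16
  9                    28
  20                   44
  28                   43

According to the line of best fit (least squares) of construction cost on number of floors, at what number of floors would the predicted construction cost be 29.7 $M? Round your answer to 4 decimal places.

10.6070

n = 5, Σx = 67, Σy = 161, Σxy = 2538, Σx² = 1323
Sxx = Σx² − (Σx)²/n = 1323 − 897.8 = 425.2
Sxy = Σxy − (Σx)(Σy)/n = 2538 − 2157.4 = 380.6
b = Sxy/Sxx = 380.6/425.2 = 0.895108
a = ȳ − b·x̄ = 32.2 − 0.895108·13.4 = 20.205550
Set a + b·x = 29.7: x = (29.7 − 20.205550) / 0.895108 = 10.607042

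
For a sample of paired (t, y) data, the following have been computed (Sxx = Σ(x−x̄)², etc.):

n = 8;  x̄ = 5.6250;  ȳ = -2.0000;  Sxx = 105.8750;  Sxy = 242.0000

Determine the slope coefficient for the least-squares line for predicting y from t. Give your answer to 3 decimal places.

b = Sxy/Sxx = 242/105.875 = 2.285714

2.286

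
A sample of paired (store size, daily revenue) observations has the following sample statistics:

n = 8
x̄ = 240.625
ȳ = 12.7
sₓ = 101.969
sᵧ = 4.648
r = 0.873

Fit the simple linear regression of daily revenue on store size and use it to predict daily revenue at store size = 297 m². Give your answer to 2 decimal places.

14.94

b = r · sᵧ/sₓ = 0.873 · 4.648/101.969 = 0.039794
a = ȳ − b·x̄ = 12.7 − 0.039794·240.625 = 3.124688
ŷ(297) = a + b·297 = 3.124688 + 0.039794·297 = 14.943359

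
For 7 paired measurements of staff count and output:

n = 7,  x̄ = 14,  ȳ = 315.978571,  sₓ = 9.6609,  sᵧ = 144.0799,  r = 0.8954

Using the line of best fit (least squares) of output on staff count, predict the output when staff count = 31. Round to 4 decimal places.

b = r · sᵧ/sₓ = 0.8954 · 144.0799/9.6609 = 13.353740
a = ȳ − b·x̄ = 315.978571 − 13.353740·14 = 129.026217
ŷ(31) = a + b·31 = 129.026217 + 13.353740·31 = 542.992143

542.9921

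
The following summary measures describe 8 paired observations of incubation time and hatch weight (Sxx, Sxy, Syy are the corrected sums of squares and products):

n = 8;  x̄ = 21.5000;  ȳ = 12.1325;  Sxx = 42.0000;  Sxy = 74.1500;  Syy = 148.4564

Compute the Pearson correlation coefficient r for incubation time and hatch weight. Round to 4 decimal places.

r = Sxy/√(Sxx·Syy) = 74.15/√(6235.1688) = 74.15/78.963085 = 0.939046

0.9390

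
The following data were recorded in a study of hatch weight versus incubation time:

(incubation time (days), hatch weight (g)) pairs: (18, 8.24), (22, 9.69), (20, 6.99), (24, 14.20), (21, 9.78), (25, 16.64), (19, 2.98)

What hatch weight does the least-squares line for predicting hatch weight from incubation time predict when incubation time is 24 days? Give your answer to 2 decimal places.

n = 7, Σx = 149, Σy = 68.52, Σxy = 1520.1, Σx² = 3211
Sxx = Σx² − (Σx)²/n = 3211 − 3171.571429 = 39.428571
Sxy = Σxy − (Σx)(Σy)/n = 1520.1 − 1458.497143 = 61.602857
b = Sxy/Sxx = 61.602857/39.428571 = 1.562391
a = ȳ − b·x̄ = 9.788571 − 1.562391·21.285714 = -23.468043
ŷ(24) = a + b·24 = -23.468043 + 1.562391·24 = 14.029348

14.03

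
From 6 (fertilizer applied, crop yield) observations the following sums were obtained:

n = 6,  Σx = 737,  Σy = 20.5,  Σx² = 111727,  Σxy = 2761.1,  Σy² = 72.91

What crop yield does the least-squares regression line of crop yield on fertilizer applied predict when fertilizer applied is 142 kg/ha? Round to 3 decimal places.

Sxx = Σx² − (Σx)²/n = 111727 − 90528.166667 = 21198.833333
Sxy = Σxy − (Σx)(Σy)/n = 2761.1 − 2518.083333 = 243.016667
b = Sxy/Sxx = 243.016667/21198.833333 = 0.011464
a = ȳ − b·x̄ = 3.416667 − 0.011464·122.833333 = 2.008544
ŷ(142) = a + b·142 = 2.008544 + 0.011464·142 = 3.636387

3.636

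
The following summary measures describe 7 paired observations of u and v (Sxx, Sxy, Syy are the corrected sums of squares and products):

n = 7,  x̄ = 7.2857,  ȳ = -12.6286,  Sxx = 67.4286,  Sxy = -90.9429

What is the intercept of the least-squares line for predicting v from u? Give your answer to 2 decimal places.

b = Sxy/Sxx = -90.9429/67.4286 = -1.348729
a = ȳ − b·x̄ = -12.6286 − (-1.348729)·7.2857 = -2.802166

-2.80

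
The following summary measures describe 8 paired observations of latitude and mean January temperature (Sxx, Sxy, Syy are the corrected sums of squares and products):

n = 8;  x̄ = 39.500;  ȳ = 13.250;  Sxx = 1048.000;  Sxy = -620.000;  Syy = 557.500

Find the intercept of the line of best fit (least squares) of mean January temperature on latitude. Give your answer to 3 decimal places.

36.618

b = Sxy/Sxx = -620/1048 = -0.591603
a = ȳ − b·x̄ = 13.25 − (-0.591603)·39.5 = 36.618321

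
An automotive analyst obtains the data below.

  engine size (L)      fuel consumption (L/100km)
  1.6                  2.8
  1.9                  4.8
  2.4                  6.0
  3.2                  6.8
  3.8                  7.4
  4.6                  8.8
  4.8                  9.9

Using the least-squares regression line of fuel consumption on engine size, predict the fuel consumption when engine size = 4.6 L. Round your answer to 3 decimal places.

n = 7, Σx = 22.3, Σy = 46.5, Σxy = 165.88, Σx² = 80.81
Sxx = Σx² − (Σx)²/n = 80.81 − 71.041429 = 9.768571
Sxy = Σxy − (Σx)(Σy)/n = 165.88 − 148.135714 = 17.744286
b = Sxy/Sxx = 17.744286/9.768571 = 1.816467
a = ȳ − b·x̄ = 6.642857 − 1.816467·3.185714 = 0.856113
ŷ(4.6) = a + b·4.6 = 0.856113 + 1.816467·4.6 = 9.211860

9.212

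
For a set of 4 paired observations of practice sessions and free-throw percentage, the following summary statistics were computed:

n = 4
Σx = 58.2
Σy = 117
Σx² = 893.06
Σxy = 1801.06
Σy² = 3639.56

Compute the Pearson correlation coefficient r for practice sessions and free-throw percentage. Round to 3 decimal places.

Sxx = Σx² − (Σx)²/n = 893.06 − 846.81 = 46.25
Sxy = Σxy − (Σx)(Σy)/n = 1801.06 − 1702.35 = 98.71
Syy = Σy² − (Σy)²/n = 3639.56 − 3422.25 = 217.31
r = Sxy/√(Sxx·Syy) = 98.71/√(10050.5875) = 98.71/100.252618 = 0.984613

0.985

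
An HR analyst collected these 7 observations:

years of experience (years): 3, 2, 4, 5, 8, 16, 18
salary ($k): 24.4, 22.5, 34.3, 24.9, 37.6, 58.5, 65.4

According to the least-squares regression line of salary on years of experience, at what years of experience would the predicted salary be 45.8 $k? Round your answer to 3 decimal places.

10.898

n = 7, Σx = 56, Σy = 267.6, Σxy = 2793.9, Σx² = 698
Sxx = Σx² − (Σx)²/n = 698 − 448 = 250
Sxy = Σxy − (Σx)(Σy)/n = 2793.9 − 2140.8 = 653.1
b = Sxy/Sxx = 653.1/250 = 2.6124
a = ȳ − b·x̄ = 38.228571 − 2.6124·8 = 17.329371
Set a + b·x = 45.8: x = (45.8 − 17.329371) / 2.6124 = 10.898265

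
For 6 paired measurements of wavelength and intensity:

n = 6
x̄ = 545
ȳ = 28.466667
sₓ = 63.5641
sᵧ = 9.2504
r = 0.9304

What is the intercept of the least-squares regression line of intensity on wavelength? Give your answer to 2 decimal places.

-45.33

b = r · sᵧ/sₓ = 0.9304 · 9.2504/63.5641 = 0.135400
a = ȳ − b·x̄ = 28.466667 − 0.135400·545 = -45.326273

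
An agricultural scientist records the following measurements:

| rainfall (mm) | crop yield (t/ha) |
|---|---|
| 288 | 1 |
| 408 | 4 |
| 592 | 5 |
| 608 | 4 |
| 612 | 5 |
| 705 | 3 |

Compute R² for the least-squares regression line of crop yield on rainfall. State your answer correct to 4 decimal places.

n = 6, Σx = 3213, Σy = 22, Σxy = 12487, Σx² = 1841105, Σy² = 92
Sxx = Σx² − (Σx)²/n = 1841105 − 1720561.5 = 120543.5
Sxy = Σxy − (Σx)(Σy)/n = 12487 − 11781 = 706
Syy = Σy² − (Σy)²/n = 92 − 80.666667 = 11.333333
R² = Sxy²/(Sxx·Syy) = (706)²/(120543.5·11.333333) = 0.364845

0.3648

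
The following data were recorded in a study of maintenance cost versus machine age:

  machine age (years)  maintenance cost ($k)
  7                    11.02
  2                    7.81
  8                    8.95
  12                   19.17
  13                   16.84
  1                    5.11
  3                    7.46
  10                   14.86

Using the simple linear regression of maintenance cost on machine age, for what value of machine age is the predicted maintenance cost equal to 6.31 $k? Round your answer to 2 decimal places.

n = 8, Σx = 56, Σy = 91.22, Σxy = 789.41, Σx² = 540
Sxx = Σx² − (Σx)²/n = 540 − 392 = 148
Sxy = Σxy − (Σx)(Σy)/n = 789.41 − 638.54 = 150.87
b = Sxy/Sxx = 150.87/148 = 1.019392
a = ȳ − b·x̄ = 11.4025 − 1.019392·7 = 4.266757
Set a + b·x = 6.31: x = (6.31 − 4.266757) / 1.019392 = 2.004375

2.00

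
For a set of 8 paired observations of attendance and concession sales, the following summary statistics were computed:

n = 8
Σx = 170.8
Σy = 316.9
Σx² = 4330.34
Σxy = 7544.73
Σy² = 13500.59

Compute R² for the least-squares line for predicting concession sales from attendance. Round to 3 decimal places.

Sxx = Σx² − (Σx)²/n = 4330.34 − 3646.58 = 683.76
Sxy = Σxy − (Σx)(Σy)/n = 7544.73 − 6765.815 = 778.915
Syy = Σy² − (Σy)²/n = 13500.59 − 12553.20125 = 947.38875
R² = Sxy²/(Sxx·Syy) = (778.915)²/(683.76·947.38875) = 0.936587

0.937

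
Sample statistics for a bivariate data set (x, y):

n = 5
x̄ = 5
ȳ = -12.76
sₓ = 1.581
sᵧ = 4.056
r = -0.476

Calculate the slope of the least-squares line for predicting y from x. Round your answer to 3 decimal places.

-1.221

b = r · sᵧ/sₓ = -0.476 · 4.056/1.581 = -1.221161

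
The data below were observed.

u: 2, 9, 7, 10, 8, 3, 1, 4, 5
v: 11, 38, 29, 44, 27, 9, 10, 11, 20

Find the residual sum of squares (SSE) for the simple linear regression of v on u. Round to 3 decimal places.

123.155

n = 9, Σx = 49, Σy = 199, Σxy = 1404, Σx² = 349, Σy² = 5773
Sxx = Σx² − (Σx)²/n = 349 − 266.777778 = 82.222222
Sxy = Σxy − (Σx)(Σy)/n = 1404 − 1083.444444 = 320.555556
Syy = Σy² − (Σy)²/n = 5773 − 4400.111111 = 1372.888889
b = Sxy/Sxx = 320.555556/82.222222 = 3.898649
SSE = Syy − b·Sxy = 1372.888889 − 3.898649·320.555556 = 123.155405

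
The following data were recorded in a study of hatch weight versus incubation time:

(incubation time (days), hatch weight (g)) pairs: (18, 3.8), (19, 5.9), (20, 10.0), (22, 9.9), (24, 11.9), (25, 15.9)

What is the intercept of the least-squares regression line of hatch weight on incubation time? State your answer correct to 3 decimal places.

n = 6, Σx = 128, Σy = 57.4, Σxy = 1281.4, Σx² = 2770
Sxx = Σx² − (Σx)²/n = 2770 − 2730.666667 = 39.333333
Sxy = Σxy − (Σx)(Σy)/n = 1281.4 − 1224.533333 = 56.866667
b = Sxy/Sxx = 56.866667/39.333333 = 1.445763
a = ȳ − b·x̄ = 9.566667 − 1.445763·21.333333 = -21.276271

-21.276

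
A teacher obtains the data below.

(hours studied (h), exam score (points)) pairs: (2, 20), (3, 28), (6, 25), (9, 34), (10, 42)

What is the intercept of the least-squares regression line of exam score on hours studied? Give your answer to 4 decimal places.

n = 5, Σx = 30, Σy = 149, Σxy = 1000, Σx² = 230
Sxx = Σx² − (Σx)²/n = 230 − 180 = 50
Sxy = Σxy − (Σx)(Σy)/n = 1000 − 894 = 106
b = Sxy/Sxx = 106/50 = 2.12
a = ȳ − b·x̄ = 29.8 − 2.12·6 = 17.08

17.0800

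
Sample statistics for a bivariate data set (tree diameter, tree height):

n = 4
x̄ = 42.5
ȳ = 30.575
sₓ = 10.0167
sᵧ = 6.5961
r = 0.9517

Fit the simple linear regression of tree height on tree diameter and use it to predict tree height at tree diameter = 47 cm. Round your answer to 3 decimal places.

b = r · sᵧ/sₓ = 0.9517 · 6.5961/10.0167 = 0.626704
a = ȳ − b·x̄ = 30.575 − 0.626704·42.5 = 3.940070
ŷ(47) = a + b·47 = 3.940070 + 0.626704·47 = 33.395169

33.395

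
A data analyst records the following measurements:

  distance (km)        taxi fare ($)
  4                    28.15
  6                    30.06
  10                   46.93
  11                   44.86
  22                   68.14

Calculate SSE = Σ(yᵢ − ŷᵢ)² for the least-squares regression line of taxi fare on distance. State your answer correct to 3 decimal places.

n = 5, Σx = 53, Σy = 218.14, Σxy = 2754.8, Σx² = 757, Σy² = 10553.9302
Sxx = Σx² − (Σx)²/n = 757 − 561.8 = 195.2
Sxy = Σxy − (Σx)(Σy)/n = 2754.8 − 2312.284 = 442.516
Syy = Σy² − (Σy)²/n = 10553.9302 − 9517.01192 = 1036.91828
b = Sxy/Sxx = 442.516/195.2 = 2.266988
SSE = Syy − b·Sxy = 1036.91828 − 2.266988·442.516 = 33.739949

33.740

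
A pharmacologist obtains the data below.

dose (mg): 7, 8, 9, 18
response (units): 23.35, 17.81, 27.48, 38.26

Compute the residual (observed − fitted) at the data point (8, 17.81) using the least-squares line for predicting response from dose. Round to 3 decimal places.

-5.036

n = 4, Σx = 42, Σy = 106.9, Σxy = 1241.93, Σx² = 518
Sxx = Σx² − (Σx)²/n = 518 − 441 = 77
Sxy = Σxy − (Σx)(Σy)/n = 1241.93 − 1122.45 = 119.48
b = Sxy/Sxx = 119.48/77 = 1.551688
a = ȳ − b·x̄ = 26.725 − 1.551688·10.5 = 10.432273
ŷ(8) = 10.432273 + 1.551688·8 = 22.845779
residual = y − ŷ = 17.81 − 22.845779 = -5.035779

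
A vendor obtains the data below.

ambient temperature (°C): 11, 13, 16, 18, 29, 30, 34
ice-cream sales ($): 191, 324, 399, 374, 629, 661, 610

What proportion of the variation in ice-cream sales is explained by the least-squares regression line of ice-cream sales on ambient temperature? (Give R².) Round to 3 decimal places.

n = 7, Σx = 151, Σy = 3188, Σxy = 78240, Σx² = 3767, Σy² = 1645196
Sxx = Σx² − (Σx)²/n = 3767 − 3257.285714 = 509.714286
Sxy = Σxy − (Σx)(Σy)/n = 78240 − 68769.714286 = 9470.285714
Syy = Σy² − (Σy)²/n = 1645196 − 1451906.285714 = 193289.714286
R² = Sxy²/(Sxx·Syy) = (9470.285714)²/(509.714286·193289.714286) = 0.910313

0.910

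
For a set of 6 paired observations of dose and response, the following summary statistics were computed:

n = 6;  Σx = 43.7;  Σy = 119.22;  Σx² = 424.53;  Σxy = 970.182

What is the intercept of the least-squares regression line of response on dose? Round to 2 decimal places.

12.89

Sxx = Σx² − (Σx)²/n = 424.53 − 318.281667 = 106.248333
Sxy = Σxy − (Σx)(Σy)/n = 970.182 − 868.319 = 101.863
b = Sxy/Sxx = 101.863/106.248333 = 0.958726
a = ȳ − b·x̄ = 19.87 − 0.958726·7.283333 = 12.887282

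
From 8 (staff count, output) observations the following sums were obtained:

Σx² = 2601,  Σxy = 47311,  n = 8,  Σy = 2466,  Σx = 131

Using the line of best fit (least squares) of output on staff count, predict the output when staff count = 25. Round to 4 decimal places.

439.3680

Sxx = Σx² − (Σx)²/n = 2601 − 2145.125 = 455.875
Sxy = Σxy − (Σx)(Σy)/n = 47311 − 40380.75 = 6930.25
b = Sxy/Sxx = 6930.25/455.875 = 15.202084
a = ȳ − b·x̄ = 308.25 − 15.202084·16.375 = 59.315876
ŷ(25) = a + b·25 = 59.315876 + 15.202084·25 = 439.367974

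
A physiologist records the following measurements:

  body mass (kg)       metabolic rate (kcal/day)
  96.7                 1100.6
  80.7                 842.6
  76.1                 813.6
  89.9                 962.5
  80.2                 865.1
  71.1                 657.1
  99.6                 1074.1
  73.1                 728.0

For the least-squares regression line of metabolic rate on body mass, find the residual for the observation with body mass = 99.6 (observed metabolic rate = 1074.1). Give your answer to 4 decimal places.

n = 8, Σx = 667.4, Σy = 7043.6, Σxy = 599167.54, Σx² = 56487.62
Sxx = Σx² − (Σx)²/n = 56487.62 − 55677.845 = 809.775
Sxy = Σxy − (Σx)(Σy)/n = 599167.54 − 587612.33 = 11555.21
b = Sxy/Sxx = 11555.21/809.775 = 14.269655
a = ȳ − b·x̄ = 880.45 − 14.269655·83.425 = -309.995981
ŷ(99.6) = -309.995981 + 14.269655·99.6 = 1111.261672
residual = y − ŷ = 1074.1 − 1111.261672 = -37.161672

-37.1617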